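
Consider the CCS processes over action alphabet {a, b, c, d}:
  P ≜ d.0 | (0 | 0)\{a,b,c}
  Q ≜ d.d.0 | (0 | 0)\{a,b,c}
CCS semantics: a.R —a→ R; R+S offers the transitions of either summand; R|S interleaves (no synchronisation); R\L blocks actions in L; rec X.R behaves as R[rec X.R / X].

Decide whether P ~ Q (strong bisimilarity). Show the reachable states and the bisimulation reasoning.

Reachable graph of P (2 states):
  s0 = d.0 | (0 | 0)\{a,b,c} :: =d=> s1
  s1 = 0 | (0 | 0)\{a,b,c} :: stopped
Reachable graph of Q (3 states):
  t0 = d.d.0 | (0 | 0)\{a,b,c} :: =d=> t1
  t1 = d.0 | (0 | 0)\{a,b,c} :: =d=> t2
  t2 = 0 | (0 | 0)\{a,b,c} :: stopped
Partition-refinement fixed point:
  B0 = {s0, t1}
  B1 = {s1, t2}
  B2 = {t0}
s0 ∈ B0, t0 ∈ B2 → different blocks

NO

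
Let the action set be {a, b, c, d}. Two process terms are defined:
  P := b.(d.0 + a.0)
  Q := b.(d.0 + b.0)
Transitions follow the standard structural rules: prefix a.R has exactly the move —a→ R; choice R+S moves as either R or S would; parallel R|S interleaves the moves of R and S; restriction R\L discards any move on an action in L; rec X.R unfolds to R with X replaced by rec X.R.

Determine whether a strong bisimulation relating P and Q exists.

not bisimilar

P's transition system — 3 states:
  m0 = b.(d.0 + a.0) ⊢ --b--▸ m1
  m1 = d.0 + a.0 ⊢ --a--▸ m2, --d--▸ m2
  m2 = 0 ⊢ stopped
Q's transition system — 3 states:
  n0 = b.(d.0 + b.0) ⊢ --b--▸ n1
  n1 = d.0 + b.0 ⊢ --b--▸ n2, --d--▸ n2
  n2 = 0 ⊢ stopped
Bisimilarity quotient blocks:
  B0 = {m0}
  B1 = {m1}
  B2 = {m2, n2}
  B3 = {n0}
  B4 = {n1}
m0 ∈ B0, n0 ∈ B3 → different blocks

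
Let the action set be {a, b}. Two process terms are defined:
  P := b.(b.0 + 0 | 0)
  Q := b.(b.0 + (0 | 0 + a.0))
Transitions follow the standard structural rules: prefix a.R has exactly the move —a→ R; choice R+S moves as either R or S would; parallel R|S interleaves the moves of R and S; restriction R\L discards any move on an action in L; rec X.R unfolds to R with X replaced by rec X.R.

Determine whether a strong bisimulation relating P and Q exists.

NO

Reachable graph of P (3 states):
  u0 = b.(b.0 + 0 | 0) has moves ··b··> u1
  u1 = b.0 + 0 | 0 has moves ··b··> u2
  u2 = 0 has moves (no moves)
Reachable graph of Q (3 states):
  v0 = b.(b.0 + (0 | 0 + a.0)) has moves ··b··> v1
  v1 = b.0 + (0 | 0 + a.0) has moves ··a··> v2, ··b··> v2
  v2 = 0 has moves (no moves)
Bisimilarity quotient blocks:
  B0 = {u0}
  B1 = {u1}
  B2 = {u2, v2}
  B3 = {v0}
  B4 = {v1}
u0 ∈ B0, v0 ∈ B3 → different blocks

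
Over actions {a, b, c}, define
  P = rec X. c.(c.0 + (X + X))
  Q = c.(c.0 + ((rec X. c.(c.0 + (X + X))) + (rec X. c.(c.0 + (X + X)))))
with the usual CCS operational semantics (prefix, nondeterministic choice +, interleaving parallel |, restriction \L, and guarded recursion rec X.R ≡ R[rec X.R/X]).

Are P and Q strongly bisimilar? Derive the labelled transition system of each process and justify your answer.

bisimilar

P's transition system — 3 states:
  m0 = rec X. c.(c.0 + (X + X)) → ··c··> m1
  m1 = c.0 + ((rec X. c.(c.0 + (X + X))) + (rec X. c.(c.0 + (X + X)))) → ··c··> m1, ··c··> m2
  m2 = 0 → deadlocked
Q's transition system — 3 states:
  n0 = c.(c.0 + ((rec X. c.(c.0 + (X + X))) + (rec X. c.(c.0 + (X + X))))) → ··c··> n1
  n1 = c.0 + ((rec X. c.(c.0 + (X + X))) + (rec X. c.(c.0 + (X + X)))) → ··c··> n1, ··c··> n2
  n2 = 0 → deadlocked
Partition-refinement fixed point:
  B0 = {m0, n0}
  B1 = {m1, n1}
  B2 = {m2, n2}
m0 ∈ B0, n0 ∈ B0 → same block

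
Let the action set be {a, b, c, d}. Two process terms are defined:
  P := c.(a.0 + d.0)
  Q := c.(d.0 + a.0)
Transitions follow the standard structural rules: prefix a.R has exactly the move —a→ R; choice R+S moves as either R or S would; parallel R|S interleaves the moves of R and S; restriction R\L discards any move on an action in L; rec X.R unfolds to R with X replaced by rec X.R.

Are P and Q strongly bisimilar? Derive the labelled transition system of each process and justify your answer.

P ~ Q

Reachable graph of P (3 states):
  s0 = c.(a.0 + d.0) ⊢ =c=> s1
  s1 = a.0 + d.0 ⊢ =a=> s2, =d=> s2
  s2 = 0 ⊢ ·
Reachable graph of Q (3 states):
  t0 = c.(d.0 + a.0) ⊢ =c=> t1
  t1 = d.0 + a.0 ⊢ =a=> t2, =d=> t2
  t2 = 0 ⊢ ·
Coarsest stable partition (strong bisimilarity classes):
  B0 = {s0, t0}
  B1 = {s1, t1}
  B2 = {s2, t2}
s0 ∈ B0, t0 ∈ B0 → same block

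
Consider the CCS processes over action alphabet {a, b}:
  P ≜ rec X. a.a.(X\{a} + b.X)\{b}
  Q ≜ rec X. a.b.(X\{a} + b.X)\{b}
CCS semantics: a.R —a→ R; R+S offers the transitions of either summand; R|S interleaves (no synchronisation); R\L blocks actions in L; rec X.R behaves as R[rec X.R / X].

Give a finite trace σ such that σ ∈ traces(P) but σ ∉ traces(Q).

aa

P's transition system — 3 states:
  u0 = rec X. a.a.(X\{a} + b.X)\{b} has moves ··a··> u1
  u1 = a.((rec X. a.a.(X\{a} + b.X)\{b})\{a} + b.(rec X. a.a.(X\{a} + b.X)\{b}))\{b} has moves ··a··> u2
  u2 = ((rec X. a.a.(X\{a} + b.X)\{b})\{a} + b.(rec X. a.a.(X\{a} + b.X)\{b}))\{b} has moves deadlocked
Q's transition system — 3 states:
  v0 = rec X. a.b.(X\{a} + b.X)\{b} has moves ··a··> v1
  v1 = b.((rec X. a.b.(X\{a} + b.X)\{b})\{a} + b.(rec X. a.b.(X\{a} + b.X)\{b}))\{b} has moves ··b··> v2
  v2 = ((rec X. a.b.(X\{a} + b.X)\{b})\{a} + b.(rec X. a.b.(X\{a} + b.X)\{b}))\{b} has moves deadlocked
Executing aa from P (initial set {u0}):
  step 1 (a): {u1}
  step 2 (a): {u2}
  P completes σ.
Executing aa from Q (initial set {v0}):
  step 1 (a): {v1}
  step 2 (a): ∅  — Q cannot continue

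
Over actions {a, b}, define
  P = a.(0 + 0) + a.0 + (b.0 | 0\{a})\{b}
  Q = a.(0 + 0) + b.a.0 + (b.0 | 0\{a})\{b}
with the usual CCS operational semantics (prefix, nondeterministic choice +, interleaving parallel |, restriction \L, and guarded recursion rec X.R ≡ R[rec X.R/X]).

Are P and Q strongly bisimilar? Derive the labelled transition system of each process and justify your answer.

not bisimilar

LTS(P): 3 reachable states
  u0 = a.(0 + 0) + a.0 + (b.0 | 0\{a})\{b} | -a-> u1, -a-> u2
  u1 = 0 | ·
  u2 = 0 + 0 | ·
LTS(Q): 4 reachable states
  v0 = a.(0 + 0) + b.a.0 + (b.0 | 0\{a})\{b} | -a-> v1, -b-> v2
  v1 = 0 + 0 | ·
  v2 = a.0 | -a-> v3
  v3 = 0 | ·
Bisimilarity quotient blocks:
  B0 = {u0, v2}
  B1 = {u1, u2, v1, v3}
  B2 = {v0}
u0 ∈ B0, v0 ∈ B2 → different blocks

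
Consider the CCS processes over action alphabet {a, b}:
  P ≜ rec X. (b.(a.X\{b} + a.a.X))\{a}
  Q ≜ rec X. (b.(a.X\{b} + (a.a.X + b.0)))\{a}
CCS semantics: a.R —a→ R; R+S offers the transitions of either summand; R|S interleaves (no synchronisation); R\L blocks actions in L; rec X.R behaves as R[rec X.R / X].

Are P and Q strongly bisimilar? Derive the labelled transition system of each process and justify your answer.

not bisimilar

Reachable graph of P (2 states):
  p0 = rec X. (b.(a.X\{b} + a.a.X))\{a} has moves --b--▸ p1
  p1 = (a.(rec X. (b.(a.X\{b} + a.a.X))\{a})\{b} + a.a.(rec X. (b.(a.X\{b} + a.a.X))\{a}))\{a} has moves stopped
Reachable graph of Q (3 states):
  q0 = rec X. (b.(a.X\{b} + (a.a.X + b.0)))\{a} has moves --b--▸ q1
  q1 = (a.(rec X. (b.(a.X\{b} + (a.a.X + b.0)))\{a})\{b} + (a.a.(rec X. (b.(a.X\{b} + (a.a.X + b.0)))\{a}) + b.0))\{a} has moves --b--▸ q2
  q2 = 0\{a} has moves stopped
Bisimilarity quotient blocks:
  B0 = {p0, q1}
  B1 = {p1, q2}
  B2 = {q0}
p0 ∈ B0, q0 ∈ B2 → different blocks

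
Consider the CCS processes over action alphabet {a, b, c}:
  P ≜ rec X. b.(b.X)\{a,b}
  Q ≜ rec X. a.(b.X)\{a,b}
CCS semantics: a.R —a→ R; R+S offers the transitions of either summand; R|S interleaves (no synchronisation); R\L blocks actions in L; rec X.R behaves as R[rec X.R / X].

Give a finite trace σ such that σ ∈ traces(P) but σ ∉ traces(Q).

P's transition system — 2 states:
  u0 = rec X. b.(b.X)\{a,b} ⊢ —b→ u1
  u1 = (b.(rec X. b.(b.X)\{a,b}))\{a,b} ⊢ stopped
Q's transition system — 2 states:
  v0 = rec X. a.(b.X)\{a,b} ⊢ —a→ v1
  v1 = (b.(rec X. a.(b.X)\{a,b}))\{a,b} ⊢ stopped
Executing b from P (initial set {u0}):
  step 1 (b): {u1}
  P completes σ.
Executing b from Q (initial set {v0}):
  step 1 (b): ∅  — Q cannot continue

b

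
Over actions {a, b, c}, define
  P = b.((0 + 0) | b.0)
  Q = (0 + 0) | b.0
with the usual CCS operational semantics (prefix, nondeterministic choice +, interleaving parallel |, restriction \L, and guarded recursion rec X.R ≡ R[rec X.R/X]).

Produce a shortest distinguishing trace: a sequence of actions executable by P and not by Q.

bb

Reachable graph of P (3 states):
  m0 = b.((0 + 0) | b.0) ⊢ -b-> m1
  m1 = (0 + 0) | b.0 ⊢ -b-> m2
  m2 = (0 + 0) | 0 ⊢ deadlocked
Reachable graph of Q (2 states):
  n0 = (0 + 0) | b.0 ⊢ -b-> n1
  n1 = (0 + 0) | 0 ⊢ deadlocked
Executing bb from P (initial set {m0}):
  [1] b ⇒ {m1}
  [2] b ⇒ {m2}
  P completes σ.
Executing bb from Q (initial set {n0}):
  [1] b ⇒ {n1}
  [2] b ⇒ ∅  — Q cannot continue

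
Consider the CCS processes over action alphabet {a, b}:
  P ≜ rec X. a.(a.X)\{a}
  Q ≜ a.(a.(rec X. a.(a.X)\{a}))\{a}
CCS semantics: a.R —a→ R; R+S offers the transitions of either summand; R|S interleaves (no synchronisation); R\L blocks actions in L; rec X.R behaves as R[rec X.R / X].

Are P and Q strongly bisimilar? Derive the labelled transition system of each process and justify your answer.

bisimilar

LTS(P): 2 reachable states
  s0 = rec X. a.(a.X)\{a} | -a-> s1
  s1 = (a.(rec X. a.(a.X)\{a}))\{a} | (no moves)
LTS(Q): 2 reachable states
  t0 = a.(a.(rec X. a.(a.X)\{a}))\{a} | -a-> t1
  t1 = (a.(rec X. a.(a.X)\{a}))\{a} | (no moves)
Partition-refinement fixed point:
  B0 = {s0, t0}
  B1 = {s1, t1}
s0 ∈ B0, t0 ∈ B0 → same block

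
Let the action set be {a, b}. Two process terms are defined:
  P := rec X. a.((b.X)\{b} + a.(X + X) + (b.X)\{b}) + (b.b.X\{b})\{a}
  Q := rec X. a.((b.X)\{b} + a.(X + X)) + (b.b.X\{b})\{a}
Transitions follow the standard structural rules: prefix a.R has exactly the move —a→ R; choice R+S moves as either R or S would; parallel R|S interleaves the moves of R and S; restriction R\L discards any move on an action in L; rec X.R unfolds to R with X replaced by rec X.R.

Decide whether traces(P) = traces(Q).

traces(P) = traces(Q)

P's transition system — 5 states:
  s0 = rec X. a.((b.X)\{b} + a.(X + X) + (b.X)\{b}) + (b.b.X\{b})\{a} | ··a··> s1, ··b··> s2
  s1 = (b.(rec X. a.((b.X)\{b} + a.(X + X) + (b.X)\{b}) + (b.b.X\{b})\{a}))\{b} + a.((rec X. a.((b.X)\{b} + a.(X + X) + (b.X)\{b}) + (b.b.X\{b})\{a}) + (rec X. a.((b.X)\{b} + a.(X + X) + (b.X)\{b}) + (b.b.X\{b})\{a})) + (b.(rec X. a.((b.X)\{b} + a.(X + X) + (b.X)\{b}) + (b.b.X\{b})\{a}))\{b} | ··a··> s3
  s2 = (b.(rec X. a.((b.X)\{b} + a.(X + X) + (b.X)\{b}) + (b.b.X\{b})\{a})\{b})\{a} | ··b··> s4
  s3 = (rec X. a.((b.X)\{b} + a.(X + X) + (b.X)\{b}) + (b.b.X\{b})\{a}) + (rec X. a.((b.X)\{b} + a.(X + X) + (b.X)\{b}) + (b.b.X\{b})\{a}) | ··a··> s1, ··b··> s2
  s4 = (rec X. a.((b.X)\{b} + a.(X + X) + (b.X)\{b}) + (b.b.X\{b})\{a})\{b}\{a} | deadlocked
Q's transition system — 5 states:
  t0 = rec X. a.((b.X)\{b} + a.(X + X)) + (b.b.X\{b})\{a} | ··a··> t1, ··b··> t2
  t1 = (b.(rec X. a.((b.X)\{b} + a.(X + X)) + (b.b.X\{b})\{a}))\{b} + a.((rec X. a.((b.X)\{b} + a.(X + X)) + (b.b.X\{b})\{a}) + (rec X. a.((b.X)\{b} + a.(X + X)) + (b.b.X\{b})\{a})) | ··a··> t3
  t2 = (b.(rec X. a.((b.X)\{b} + a.(X + X)) + (b.b.X\{b})\{a})\{b})\{a} | ··b··> t4
  t3 = (rec X. a.((b.X)\{b} + a.(X + X)) + (b.b.X\{b})\{a}) + (rec X. a.((b.X)\{b} + a.(X + X)) + (b.b.X\{b})\{a}) | ··a··> t1, ··b··> t2
  t4 = (rec X. a.((b.X)\{b} + a.(X + X)) + (b.b.X\{b})\{a})\{b}\{a} | deadlocked
Bisimilarity quotient blocks:
  B0 = {s0, s3, t0, t3}
  B1 = {s1, t1}
  B2 = {s2, t2}
  B3 = {s4, t4}
s0 ∈ B0, t0 ∈ B0 → same block
Bisimilar ⇒ trace-equivalent.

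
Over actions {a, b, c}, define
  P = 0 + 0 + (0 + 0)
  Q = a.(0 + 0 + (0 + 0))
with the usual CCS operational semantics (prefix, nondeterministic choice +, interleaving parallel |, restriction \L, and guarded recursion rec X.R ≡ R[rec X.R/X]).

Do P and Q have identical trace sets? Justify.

Reachable graph of P (1 states):
  s0 = 0 + 0 + (0 + 0) has moves ·
Reachable graph of Q (2 states):
  t0 = a.(0 + 0 + (0 + 0)) has moves -a-> t1
  t1 = 0 + 0 + (0 + 0) has moves ·
Trace ⟨a⟩ through Q, begin at {t0}:
  step 1 (a): {t1}
  — Q admits the full trace.
Trace ⟨a⟩ through P, begin at {s0}:
  step 1 (a): no successor for P

trace-distinct — witness ⟨a⟩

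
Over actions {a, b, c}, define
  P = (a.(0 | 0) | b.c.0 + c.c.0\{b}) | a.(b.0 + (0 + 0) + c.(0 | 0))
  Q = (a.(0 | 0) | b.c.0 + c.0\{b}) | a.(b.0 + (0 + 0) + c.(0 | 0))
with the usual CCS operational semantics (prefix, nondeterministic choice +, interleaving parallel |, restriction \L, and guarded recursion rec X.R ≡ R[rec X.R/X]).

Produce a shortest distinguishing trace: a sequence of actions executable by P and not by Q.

cc

LTS(P): 32 reachable states
  p0 = (a.(0 | 0) | b.c.0 + c.c.0\{b}) | a.(b.0 + (0 + 0) + c.(0 | 0)) ⊢ -a-> p1, -a-> p2, -b-> p3, -c-> p4
  p1 = (a.(0 | 0) | b.c.0 + c.c.0\{b}) | (b.0 + (0 + 0) + c.(0 | 0)) ⊢ -a-> p5, -b-> p6, -b-> p7, -c-> p8, -c-> p9
  p2 = 0 | 0 | b.c.0 | a.(b.0 + (0 + 0) + c.(0 | 0)) ⊢ -a-> p5, -b-> p10
  p3 = a.(0 | 0) | c.0 | a.(b.0 + (0 + 0) + c.(0 | 0)) ⊢ -a-> p10, -a-> p7, -c-> p11
  p4 = c.0\{b} | a.(b.0 + (0 + 0) + c.(0 | 0)) ⊢ -a-> p9, -c-> p12
  p5 = 0 | 0 | b.c.0 | (b.0 + (0 + 0) + c.(0 | 0)) ⊢ -b-> p13, -b-> p14, -c-> p15
  p6 = (a.(0 | 0) | b.c.0 + c.c.0\{b}) | 0 ⊢ -a-> p13, -b-> p16, -c-> p17
  p7 = a.(0 | 0) | c.0 | (b.0 + (0 + 0) + c.(0 | 0)) ⊢ -a-> p14, -b-> p16, -c-> p18, -c-> p19
  p8 = (a.(0 | 0) | b.c.0 + c.c.0\{b}) | (0 | 0) ⊢ -a-> p15, -b-> p19, -c-> p20
  p9 = c.0\{b} | (b.0 + (0 + 0) + c.(0 | 0)) ⊢ -b-> p17, -c-> p20, -c-> p21
  p10 = 0 | 0 | c.0 | a.(b.0 + (0 + 0) + c.(0 | 0)) ⊢ -a-> p14, -c-> p22
  p11 = a.(0 | 0) | 0 | a.(b.0 + (0 + 0) + c.(0 | 0)) ⊢ -a-> p18, -a-> p22
  p12 = 0\{b} | a.(b.0 + (0 + 0) + c.(0 | 0)) ⊢ -a-> p21
  p13 = 0 | 0 | b.c.0 | 0 ⊢ -b-> p23
  p14 = 0 | 0 | c.0 | (b.0 + (0 + 0) + c.(0 | 0)) ⊢ -b-> p23, -c-> p24, -c-> p25
  p15 = 0 | 0 | b.c.0 | (0 | 0) ⊢ -b-> p25
  p16 = a.(0 | 0) | c.0 | 0 ⊢ -a-> p23, -c-> p26
  p17 = c.0\{b} | 0 ⊢ -c-> p27
  p18 = a.(0 | 0) | 0 | (b.0 + (0 + 0) + c.(0 | 0)) ⊢ -a-> p24, -b-> p26, -c-> p28
  p19 = a.(0 | 0) | c.0 | (0 | 0) ⊢ -a-> p25, -c-> p28
  p20 = c.0\{b} | (0 | 0) ⊢ -c-> p29
  p21 = 0\{b} | (b.0 + (0 + 0) + c.(0 | 0)) ⊢ -b-> p27, -c-> p29
  p22 = 0 | 0 | 0 | a.(b.0 + (0 + 0) + c.(0 | 0)) ⊢ -a-> p24
  p23 = 0 | 0 | c.0 | 0 ⊢ -c-> p30
  p24 = 0 | 0 | 0 | (b.0 + (0 + 0) + c.(0 | 0)) ⊢ -b-> p30, -c-> p31
  p25 = 0 | 0 | c.0 | (0 | 0) ⊢ -c-> p31
  p26 = a.(0 | 0) | 0 | 0 ⊢ -a-> p30
  p27 = 0\{b} | 0 ⊢ ∅
  p28 = a.(0 | 0) | 0 | (0 | 0) ⊢ -a-> p31
  p29 = 0\{b} | (0 | 0) ⊢ ∅
  p30 = 0 | 0 | 0 | 0 ⊢ ∅
  p31 = 0 | 0 | 0 | (0 | 0) ⊢ ∅
LTS(Q): 28 reachable states
  q0 = (a.(0 | 0) | b.c.0 + c.0\{b}) | a.(b.0 + (0 + 0) + c.(0 | 0)) ⊢ -a-> q1, -a-> q2, -b-> q3, -c-> q4
  q1 = (a.(0 | 0) | b.c.0 + c.0\{b}) | (b.0 + (0 + 0) + c.(0 | 0)) ⊢ -a-> q5, -b-> q6, -b-> q7, -c-> q8, -c-> q9
  q2 = 0 | 0 | b.c.0 | a.(b.0 + (0 + 0) + c.(0 | 0)) ⊢ -a-> q5, -b-> q10
  q3 = a.(0 | 0) | c.0 | a.(b.0 + (0 + 0) + c.(0 | 0)) ⊢ -a-> q10, -a-> q7, -c-> q11
  q4 = 0\{b} | a.(b.0 + (0 + 0) + c.(0 | 0)) ⊢ -a-> q9
  q5 = 0 | 0 | b.c.0 | (b.0 + (0 + 0) + c.(0 | 0)) ⊢ -b-> q12, -b-> q13, -c-> q14
  q6 = (a.(0 | 0) | b.c.0 + c.0\{b}) | 0 ⊢ -a-> q12, -b-> q15, -c-> q16
  q7 = a.(0 | 0) | c.0 | (b.0 + (0 + 0) + c.(0 | 0)) ⊢ -a-> q13, -b-> q15, -c-> q17, -c-> q18
  q8 = (a.(0 | 0) | b.c.0 + c.0\{b}) | (0 | 0) ⊢ -a-> q14, -b-> q18, -c-> q19
  q9 = 0\{b} | (b.0 + (0 + 0) + c.(0 | 0)) ⊢ -b-> q16, -c-> q19
  q10 = 0 | 0 | c.0 | a.(b.0 + (0 + 0) + c.(0 | 0)) ⊢ -a-> q13, -c-> q20
  q11 = a.(0 | 0) | 0 | a.(b.0 + (0 + 0) + c.(0 | 0)) ⊢ -a-> q17, -a-> q20
  q12 = 0 | 0 | b.c.0 | 0 ⊢ -b-> q21
  q13 = 0 | 0 | c.0 | (b.0 + (0 + 0) + c.(0 | 0)) ⊢ -b-> q21, -c-> q22, -c-> q23
  q14 = 0 | 0 | b.c.0 | (0 | 0) ⊢ -b-> q23
  q15 = a.(0 | 0) | c.0 | 0 ⊢ -a-> q21, -c-> q24
  q16 = 0\{b} | 0 ⊢ ∅
  q17 = a.(0 | 0) | 0 | (b.0 + (0 + 0) + c.(0 | 0)) ⊢ -a-> q22, -b-> q24, -c-> q25
  q18 = a.(0 | 0) | c.0 | (0 | 0) ⊢ -a-> q23, -c-> q25
  q19 = 0\{b} | (0 | 0) ⊢ ∅
  q20 = 0 | 0 | 0 | a.(b.0 + (0 + 0) + c.(0 | 0)) ⊢ -a-> q22
  q21 = 0 | 0 | c.0 | 0 ⊢ -c-> q26
  q22 = 0 | 0 | 0 | (b.0 + (0 + 0) + c.(0 | 0)) ⊢ -b-> q26, -c-> q27
  q23 = 0 | 0 | c.0 | (0 | 0) ⊢ -c-> q27
  q24 = a.(0 | 0) | 0 | 0 ⊢ -a-> q26
  q25 = a.(0 | 0) | 0 | (0 | 0) ⊢ -a-> q27
  q26 = 0 | 0 | 0 | 0 ⊢ ∅
  q27 = 0 | 0 | 0 | (0 | 0) ⊢ ∅
Trace ⟨cc⟩ through P, begin at {p0}:
  [1] c ⇒ {p4}
  [2] c ⇒ {p12}
  ✓ P
Trace ⟨cc⟩ through Q, begin at {q0}:
  [1] c ⇒ {q4}
  [2] c ⇒ ∅ (Q stuck)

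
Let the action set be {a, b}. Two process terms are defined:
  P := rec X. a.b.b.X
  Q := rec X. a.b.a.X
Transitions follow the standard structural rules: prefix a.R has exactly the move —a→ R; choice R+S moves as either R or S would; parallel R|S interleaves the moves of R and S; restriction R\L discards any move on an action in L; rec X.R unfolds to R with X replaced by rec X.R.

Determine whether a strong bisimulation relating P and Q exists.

NO

LTS(P): 3 reachable states
  p0 = rec X. a.b.b.X | —a→ p1
  p1 = b.b.(rec X. a.b.b.X) | —b→ p2
  p2 = b.(rec X. a.b.b.X) | —b→ p0
LTS(Q): 3 reachable states
  q0 = rec X. a.b.a.X | —a→ q1
  q1 = b.a.(rec X. a.b.a.X) | —b→ q2
  q2 = a.(rec X. a.b.a.X) | —a→ q0
Bisimilarity quotient blocks:
  B0 = {p0}
  B1 = {p1}
  B2 = {p2}
  B3 = {q0}
  B4 = {q1}
  B5 = {q2}
p0 ∈ B0, q0 ∈ B3 → different blocks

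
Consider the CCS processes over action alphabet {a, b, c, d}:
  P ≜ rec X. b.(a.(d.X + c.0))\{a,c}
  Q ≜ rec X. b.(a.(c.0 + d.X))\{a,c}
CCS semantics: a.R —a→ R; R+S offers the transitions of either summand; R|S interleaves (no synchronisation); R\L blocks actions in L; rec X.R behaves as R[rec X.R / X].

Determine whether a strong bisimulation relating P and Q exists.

Reachable graph of P (2 states):
  s0 = rec X. b.(a.(d.X + c.0))\{a,c} ⊢ =b=> s1
  s1 = (a.(d.(rec X. b.(a.(d.X + c.0))\{a,c}) + c.0))\{a,c} ⊢ ·
Reachable graph of Q (2 states):
  t0 = rec X. b.(a.(c.0 + d.X))\{a,c} ⊢ =b=> t1
  t1 = (a.(c.0 + d.(rec X. b.(a.(c.0 + d.X))\{a,c})))\{a,c} ⊢ ·
Bisimilarity quotient blocks:
  B0 = {s0, t0}
  B1 = {s1, t1}
s0 ∈ B0, t0 ∈ B0 → same block

YES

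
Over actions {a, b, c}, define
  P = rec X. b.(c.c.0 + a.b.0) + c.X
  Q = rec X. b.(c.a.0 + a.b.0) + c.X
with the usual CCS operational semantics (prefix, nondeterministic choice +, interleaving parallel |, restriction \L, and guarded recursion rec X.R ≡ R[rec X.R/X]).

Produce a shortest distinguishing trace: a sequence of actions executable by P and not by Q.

bcc

P's transition system — 5 states:
  m0 = rec X. b.(c.c.0 + a.b.0) + c.X has moves ··b··> m1, ··c··> m0
  m1 = c.c.0 + a.b.0 has moves ··a··> m2, ··c··> m3
  m2 = b.0 has moves ··b··> m4
  m3 = c.0 has moves ··c··> m4
  m4 = 0 has moves ·
Q's transition system — 5 states:
  n0 = rec X. b.(c.a.0 + a.b.0) + c.X has moves ··b··> n1, ··c··> n0
  n1 = c.a.0 + a.b.0 has moves ··a··> n2, ··c··> n3
  n2 = b.0 has moves ··b··> n4
  n3 = a.0 has moves ··a··> n4
  n4 = 0 has moves ·
Executing bcc from P (initial set {m0}):
  after b @ step 1: {m1}
  after c @ step 2: {m3}
  after c @ step 3: {m4}
  ✓ P
Executing bcc from Q (initial set {n0}):
  after b @ step 1: {n1}
  after c @ step 2: {n3}
  after c @ step 3: ∅  — Q cannot continue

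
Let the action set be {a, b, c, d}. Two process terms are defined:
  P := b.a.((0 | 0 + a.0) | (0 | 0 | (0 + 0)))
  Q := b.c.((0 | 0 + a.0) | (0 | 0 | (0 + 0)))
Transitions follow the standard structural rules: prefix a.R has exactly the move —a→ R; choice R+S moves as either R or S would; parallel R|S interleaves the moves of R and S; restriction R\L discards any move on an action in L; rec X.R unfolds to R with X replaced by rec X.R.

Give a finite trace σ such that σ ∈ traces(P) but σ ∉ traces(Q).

P's transition system — 4 states:
  s0 = b.a.((0 | 0 + a.0) | (0 | 0 | (0 + 0))) has moves ··b··> s1
  s1 = a.((0 | 0 + a.0) | (0 | 0 | (0 + 0))) has moves ··a··> s2
  s2 = (0 | 0 + a.0) | (0 | 0 | (0 + 0)) has moves ··a··> s3
  s3 = 0 | (0 | 0 | (0 + 0)) has moves deadlocked
Q's transition system — 4 states:
  t0 = b.c.((0 | 0 + a.0) | (0 | 0 | (0 + 0))) has moves ··b··> t1
  t1 = c.((0 | 0 + a.0) | (0 | 0 | (0 + 0))) has moves ··c··> t2
  t2 = (0 | 0 + a.0) | (0 | 0 | (0 + 0)) has moves ··a··> t3
  t3 = 0 | (0 | 0 | (0 + 0)) has moves deadlocked
Executing ba from P (initial set {s0}):
  [1] b ⇒ {s1}
  [2] a ⇒ {s2}
  — P admits the full trace.
Executing ba from Q (initial set {t0}):
  [1] b ⇒ {t1}
  [2] a ⇒ no successor for Q

ba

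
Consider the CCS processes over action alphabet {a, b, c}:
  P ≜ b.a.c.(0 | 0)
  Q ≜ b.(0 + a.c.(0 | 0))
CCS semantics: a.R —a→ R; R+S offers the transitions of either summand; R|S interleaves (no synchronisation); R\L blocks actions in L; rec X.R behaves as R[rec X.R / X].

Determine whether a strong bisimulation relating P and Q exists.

LTS(P): 4 reachable states
  s0 = b.a.c.(0 | 0) | ··b··> s1
  s1 = a.c.(0 | 0) | ··a··> s2
  s2 = c.(0 | 0) | ··c··> s3
  s3 = 0 | 0 | (no moves)
LTS(Q): 4 reachable states
  t0 = b.(0 + a.c.(0 | 0)) | ··b··> t1
  t1 = 0 + a.c.(0 | 0) | ··a··> t2
  t2 = c.(0 | 0) | ··c··> t3
  t3 = 0 | 0 | (no moves)
Partition-refinement fixed point:
  B0 = {s0, t0}
  B1 = {s1, t1}
  B2 = {s2, t2}
  B3 = {s3, t3}
s0 ∈ B0, t0 ∈ B0 → same block

P ~ Q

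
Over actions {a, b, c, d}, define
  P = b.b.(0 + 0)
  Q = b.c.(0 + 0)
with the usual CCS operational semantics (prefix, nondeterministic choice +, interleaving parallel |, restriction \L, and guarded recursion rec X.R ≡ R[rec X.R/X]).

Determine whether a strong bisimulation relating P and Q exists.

P's transition system — 3 states:
  p0 = b.b.(0 + 0) | =b=> p1
  p1 = b.(0 + 0) | =b=> p2
  p2 = 0 + 0 | (no moves)
Q's transition system — 3 states:
  q0 = b.c.(0 + 0) | =b=> q1
  q1 = c.(0 + 0) | =c=> q2
  q2 = 0 + 0 | (no moves)
Coarsest stable partition (strong bisimilarity classes):
  B0 = {p0}
  B1 = {p1}
  B2 = {p2, q2}
  B3 = {q0}
  B4 = {q1}
p0 ∈ B0, q0 ∈ B3 → different blocks

not bisimilar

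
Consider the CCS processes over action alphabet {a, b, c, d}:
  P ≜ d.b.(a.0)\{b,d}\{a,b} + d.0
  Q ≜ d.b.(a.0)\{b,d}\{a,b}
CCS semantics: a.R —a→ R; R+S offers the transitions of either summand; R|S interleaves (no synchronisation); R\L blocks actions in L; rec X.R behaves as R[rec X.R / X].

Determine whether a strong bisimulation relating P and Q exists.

not bisimilar

P's transition system — 4 states:
  p0 = d.b.(a.0)\{b,d}\{a,b} + d.0 | --d--▸ p1, --d--▸ p2
  p1 = 0 | (no moves)
  p2 = b.(a.0)\{b,d}\{a,b} | --b--▸ p3
  p3 = (a.0)\{b,d}\{a,b} | (no moves)
Q's transition system — 3 states:
  q0 = d.b.(a.0)\{b,d}\{a,b} | --d--▸ q1
  q1 = b.(a.0)\{b,d}\{a,b} | --b--▸ q2
  q2 = (a.0)\{b,d}\{a,b} | (no moves)
Bisimilarity quotient blocks:
  B0 = {p0}
  B1 = {p1, p3, q2}
  B2 = {p2, q1}
  B3 = {q0}
p0 ∈ B0, q0 ∈ B3 → different blocks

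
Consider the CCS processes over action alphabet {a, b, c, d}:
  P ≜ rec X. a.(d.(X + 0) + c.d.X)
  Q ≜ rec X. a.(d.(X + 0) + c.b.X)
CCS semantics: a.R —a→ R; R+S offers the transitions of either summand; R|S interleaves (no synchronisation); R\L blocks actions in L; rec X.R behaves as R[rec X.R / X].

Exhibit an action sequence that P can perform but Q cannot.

LTS(P): 4 reachable states
  u0 = rec X. a.(d.(X + 0) + c.d.X) :: —a→ u1
  u1 = d.((rec X. a.(d.(X + 0) + c.d.X)) + 0) + c.d.(rec X. a.(d.(X + 0) + c.d.X)) :: —c→ u2, —d→ u3
  u2 = d.(rec X. a.(d.(X + 0) + c.d.X)) :: —d→ u0
  u3 = (rec X. a.(d.(X + 0) + c.d.X)) + 0 :: —a→ u1
LTS(Q): 4 reachable states
  v0 = rec X. a.(d.(X + 0) + c.b.X) :: —a→ v1
  v1 = d.((rec X. a.(d.(X + 0) + c.b.X)) + 0) + c.b.(rec X. a.(d.(X + 0) + c.b.X)) :: —c→ v2, —d→ v3
  v2 = b.(rec X. a.(d.(X + 0) + c.b.X)) :: —b→ v0
  v3 = (rec X. a.(d.(X + 0) + c.b.X)) + 0 :: —a→ v1
Run σ = ⟨acd⟩ on P: start {u0}
  [1] a ⇒ {u1}
  [2] c ⇒ {u2}
  [3] d ⇒ {u0}
  — P admits the full trace.
Run σ = ⟨acd⟩ on Q: start {v0}
  [1] a ⇒ {v1}
  [2] c ⇒ {v2}
  [3] d ⇒ ∅  — Q cannot continue

acd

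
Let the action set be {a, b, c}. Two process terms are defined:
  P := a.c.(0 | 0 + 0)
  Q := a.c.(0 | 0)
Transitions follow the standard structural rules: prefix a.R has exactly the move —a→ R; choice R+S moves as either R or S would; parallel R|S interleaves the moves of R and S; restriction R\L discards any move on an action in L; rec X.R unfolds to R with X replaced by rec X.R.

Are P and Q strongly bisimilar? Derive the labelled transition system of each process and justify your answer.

Reachable graph of P (3 states):
  u0 = a.c.(0 | 0 + 0) :: —a→ u1
  u1 = c.(0 | 0 + 0) :: —c→ u2
  u2 = 0 | 0 + 0 :: stopped
Reachable graph of Q (3 states):
  v0 = a.c.(0 | 0) :: —a→ v1
  v1 = c.(0 | 0) :: —c→ v2
  v2 = 0 | 0 :: stopped
Partition-refinement fixed point:
  B0 = {u0, v0}
  B1 = {u1, v1}
  B2 = {u2, v2}
u0 ∈ B0, v0 ∈ B0 → same block

YES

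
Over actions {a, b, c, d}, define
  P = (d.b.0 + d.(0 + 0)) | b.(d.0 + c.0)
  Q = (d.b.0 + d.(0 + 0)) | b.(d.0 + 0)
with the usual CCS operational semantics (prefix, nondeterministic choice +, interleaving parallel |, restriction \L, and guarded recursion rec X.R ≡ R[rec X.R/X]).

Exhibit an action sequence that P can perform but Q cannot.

Reachable graph of P (12 states):
  s0 = (d.b.0 + d.(0 + 0)) | b.(d.0 + c.0) has moves --b--▸ s1, --d--▸ s2, --d--▸ s3
  s1 = (d.b.0 + d.(0 + 0)) | (d.0 + c.0) has moves --c--▸ s4, --d--▸ s4, --d--▸ s5, --d--▸ s6
  s2 = (0 + 0) | b.(d.0 + c.0) has moves --b--▸ s5
  s3 = b.0 | b.(d.0 + c.0) has moves --b--▸ s6, --b--▸ s7
  s4 = (d.b.0 + d.(0 + 0)) | 0 has moves --d--▸ s8, --d--▸ s9
  s5 = (0 + 0) | (d.0 + c.0) has moves --c--▸ s8, --d--▸ s8
  s6 = b.0 | (d.0 + c.0) has moves --b--▸ s10, --c--▸ s9, --d--▸ s9
  s7 = 0 | b.(d.0 + c.0) has moves --b--▸ s10
  s8 = (0 + 0) | 0 has moves ∅
  s9 = b.0 | 0 has moves --b--▸ s11
  s10 = 0 | (d.0 + c.0) has moves --c--▸ s11, --d--▸ s11
  s11 = 0 | 0 has moves ∅
Reachable graph of Q (12 states):
  t0 = (d.b.0 + d.(0 + 0)) | b.(d.0 + 0) has moves --b--▸ t1, --d--▸ t2, --d--▸ t3
  t1 = (d.b.0 + d.(0 + 0)) | (d.0 + 0) has moves --d--▸ t4, --d--▸ t5, --d--▸ t6
  t2 = (0 + 0) | b.(d.0 + 0) has moves --b--▸ t4
  t3 = b.0 | b.(d.0 + 0) has moves --b--▸ t6, --b--▸ t7
  t4 = (0 + 0) | (d.0 + 0) has moves --d--▸ t8
  t5 = (d.b.0 + d.(0 + 0)) | 0 has moves --d--▸ t8, --d--▸ t9
  t6 = b.0 | (d.0 + 0) has moves --b--▸ t10, --d--▸ t9
  t7 = 0 | b.(d.0 + 0) has moves --b--▸ t10
  t8 = (0 + 0) | 0 has moves ∅
  t9 = b.0 | 0 has moves --b--▸ t11
  t10 = 0 | (d.0 + 0) has moves --d--▸ t11
  t11 = 0 | 0 has moves ∅
Trace ⟨bc⟩ through P, begin at {s0}:
  after b @ step 1: {s1}
  after c @ step 2: {s4}
  P completes σ.
Trace ⟨bc⟩ through Q, begin at {t0}:
  after b @ step 1: {t1}
  after c @ step 2: ∅  — Q cannot continue

bc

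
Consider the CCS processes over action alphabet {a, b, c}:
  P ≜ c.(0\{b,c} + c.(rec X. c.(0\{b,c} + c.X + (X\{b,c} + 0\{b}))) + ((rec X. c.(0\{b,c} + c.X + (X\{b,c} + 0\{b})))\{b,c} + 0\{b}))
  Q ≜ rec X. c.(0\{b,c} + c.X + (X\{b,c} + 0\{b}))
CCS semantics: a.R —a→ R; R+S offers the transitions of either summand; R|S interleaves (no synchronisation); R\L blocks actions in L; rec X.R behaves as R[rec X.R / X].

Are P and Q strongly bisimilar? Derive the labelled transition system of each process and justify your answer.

YES

P's transition system — 3 states:
  m0 = c.(0\{b,c} + c.(rec X. c.(0\{b,c} + c.X + (X\{b,c} + 0\{b}))) + ((rec X. c.(0\{b,c} + c.X + (X\{b,c} + 0\{b})))\{b,c} + 0\{b})) → --c--▸ m1
  m1 = 0\{b,c} + c.(rec X. c.(0\{b,c} + c.X + (X\{b,c} + 0\{b}))) + ((rec X. c.(0\{b,c} + c.X + (X\{b,c} + 0\{b})))\{b,c} + 0\{b}) → --c--▸ m2
  m2 = rec X. c.(0\{b,c} + c.X + (X\{b,c} + 0\{b})) → --c--▸ m1
Q's transition system — 2 states:
  n0 = rec X. c.(0\{b,c} + c.X + (X\{b,c} + 0\{b})) → --c--▸ n1
  n1 = 0\{b,c} + c.(rec X. c.(0\{b,c} + c.X + (X\{b,c} + 0\{b}))) + ((rec X. c.(0\{b,c} + c.X + (X\{b,c} + 0\{b})))\{b,c} + 0\{b}) → --c--▸ n0
Coarsest stable partition (strong bisimilarity classes):
  B0 = {m0, m1, m2, n0, n1}
m0 ∈ B0, n0 ∈ B0 → same block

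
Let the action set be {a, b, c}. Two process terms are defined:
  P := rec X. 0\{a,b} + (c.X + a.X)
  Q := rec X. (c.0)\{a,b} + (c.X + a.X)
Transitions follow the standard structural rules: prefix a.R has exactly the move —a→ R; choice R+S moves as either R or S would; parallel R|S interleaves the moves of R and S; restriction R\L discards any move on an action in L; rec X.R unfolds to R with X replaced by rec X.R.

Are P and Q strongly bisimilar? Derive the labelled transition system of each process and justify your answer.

P's transition system — 1 states:
  u0 = rec X. 0\{a,b} + (c.X + a.X) | -a-> u0, -c-> u0
Q's transition system — 2 states:
  v0 = rec X. (c.0)\{a,b} + (c.X + a.X) | -a-> v0, -c-> v0, -c-> v1
  v1 = 0\{a,b} | ·
Bisimilarity quotient blocks:
  B0 = {u0}
  B1 = {v0}
  B2 = {v1}
u0 ∈ B0, v0 ∈ B1 → different blocks

NO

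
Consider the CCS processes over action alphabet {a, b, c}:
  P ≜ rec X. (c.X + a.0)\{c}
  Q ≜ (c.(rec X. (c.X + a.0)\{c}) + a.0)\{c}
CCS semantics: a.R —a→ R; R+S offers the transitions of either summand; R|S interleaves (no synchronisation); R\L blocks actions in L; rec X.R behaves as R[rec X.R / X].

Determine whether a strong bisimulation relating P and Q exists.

YES

LTS(P): 2 reachable states
  u0 = rec X. (c.X + a.0)\{c} ⊢ --a--▸ u1
  u1 = 0\{c} ⊢ (no moves)
LTS(Q): 2 reachable states
  v0 = (c.(rec X. (c.X + a.0)\{c}) + a.0)\{c} ⊢ --a--▸ v1
  v1 = 0\{c} ⊢ (no moves)
Partition-refinement fixed point:
  B0 = {u0, v0}
  B1 = {u1, v1}
u0 ∈ B0, v0 ∈ B0 → same block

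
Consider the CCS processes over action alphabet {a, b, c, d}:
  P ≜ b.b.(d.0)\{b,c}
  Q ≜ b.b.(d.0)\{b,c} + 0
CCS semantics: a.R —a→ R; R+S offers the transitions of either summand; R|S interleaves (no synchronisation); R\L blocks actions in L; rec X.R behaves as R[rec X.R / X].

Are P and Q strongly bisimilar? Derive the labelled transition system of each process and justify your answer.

bisimilar

Reachable graph of P (4 states):
  u0 = b.b.(d.0)\{b,c} has moves ··b··> u1
  u1 = b.(d.0)\{b,c} has moves ··b··> u2
  u2 = (d.0)\{b,c} has moves ··d··> u3
  u3 = 0\{b,c} has moves deadlocked
Reachable graph of Q (4 states):
  v0 = b.b.(d.0)\{b,c} + 0 has moves ··b··> v1
  v1 = b.(d.0)\{b,c} has moves ··b··> v2
  v2 = (d.0)\{b,c} has moves ··d··> v3
  v3 = 0\{b,c} has moves deadlocked
Bisimilarity quotient blocks:
  B0 = {u0, v0}
  B1 = {u1, v1}
  B2 = {u2, v2}
  B3 = {u3, v3}
u0 ∈ B0, v0 ∈ B0 → same block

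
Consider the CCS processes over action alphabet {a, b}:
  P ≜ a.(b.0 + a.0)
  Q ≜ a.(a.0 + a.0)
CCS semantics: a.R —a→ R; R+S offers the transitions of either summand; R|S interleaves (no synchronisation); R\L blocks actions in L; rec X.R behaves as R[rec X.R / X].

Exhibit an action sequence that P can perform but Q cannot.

ab

Reachable graph of P (3 states):
  s0 = a.(b.0 + a.0) ⊢ -a-> s1
  s1 = b.0 + a.0 ⊢ -a-> s2, -b-> s2
  s2 = 0 ⊢ ·
Reachable graph of Q (3 states):
  t0 = a.(a.0 + a.0) ⊢ -a-> t1
  t1 = a.0 + a.0 ⊢ -a-> t2
  t2 = 0 ⊢ ·
Executing ab from P (initial set {s0}):
  [1] a ⇒ {s1}
  [2] b ⇒ {s2}
  — P admits the full trace.
Executing ab from Q (initial set {t0}):
  [1] a ⇒ {t1}
  [2] b ⇒ ∅ (Q stuck)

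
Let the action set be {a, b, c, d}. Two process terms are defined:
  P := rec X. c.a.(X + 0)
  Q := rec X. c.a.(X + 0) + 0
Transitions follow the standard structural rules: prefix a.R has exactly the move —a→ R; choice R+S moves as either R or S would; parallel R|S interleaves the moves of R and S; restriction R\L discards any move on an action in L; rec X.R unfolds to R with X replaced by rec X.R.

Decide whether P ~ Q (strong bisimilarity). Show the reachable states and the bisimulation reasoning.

LTS(P): 3 reachable states
  p0 = rec X. c.a.(X + 0) has moves --c--▸ p1
  p1 = a.((rec X. c.a.(X + 0)) + 0) has moves --a--▸ p2
  p2 = (rec X. c.a.(X + 0)) + 0 has moves --c--▸ p1
LTS(Q): 3 reachable states
  q0 = rec X. c.a.(X + 0) + 0 has moves --c--▸ q1
  q1 = a.((rec X. c.a.(X + 0) + 0) + 0) has moves --a--▸ q2
  q2 = (rec X. c.a.(X + 0) + 0) + 0 has moves --c--▸ q1
Bisimilarity quotient blocks:
  B0 = {p0, p2, q0, q2}
  B1 = {p1, q1}
p0 ∈ B0, q0 ∈ B0 → same block

bisimilar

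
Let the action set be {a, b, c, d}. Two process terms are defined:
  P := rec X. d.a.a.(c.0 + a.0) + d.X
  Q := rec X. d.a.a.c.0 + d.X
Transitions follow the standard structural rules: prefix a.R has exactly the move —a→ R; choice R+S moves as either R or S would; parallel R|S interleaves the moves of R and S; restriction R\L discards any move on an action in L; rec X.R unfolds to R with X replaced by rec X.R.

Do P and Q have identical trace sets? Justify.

trace-distinct — witness ⟨daaa⟩

LTS(P): 5 reachable states
  u0 = rec X. d.a.a.(c.0 + a.0) + d.X has moves ··d··> u0, ··d··> u1
  u1 = a.a.(c.0 + a.0) has moves ··a··> u2
  u2 = a.(c.0 + a.0) has moves ··a··> u3
  u3 = c.0 + a.0 has moves ··a··> u4, ··c··> u4
  u4 = 0 has moves ∅
LTS(Q): 5 reachable states
  v0 = rec X. d.a.a.c.0 + d.X has moves ··d··> v0, ··d··> v1
  v1 = a.a.c.0 has moves ··a··> v2
  v2 = a.c.0 has moves ··a··> v3
  v3 = c.0 has moves ··c··> v4
  v4 = 0 has moves ∅
Run σ = ⟨daaa⟩ on P: start {u0}
  step 1 (d): {u0, u1}
  step 2 (a): {u2}
  step 3 (a): {u3}
  step 4 (a): {u4}
  — P admits the full trace.
Run σ = ⟨daaa⟩ on Q: start {v0}
  step 1 (d): {v0, v1}
  step 2 (a): {v2}
  step 3 (a): {v3}
  step 4 (a): ∅  — Q cannot continue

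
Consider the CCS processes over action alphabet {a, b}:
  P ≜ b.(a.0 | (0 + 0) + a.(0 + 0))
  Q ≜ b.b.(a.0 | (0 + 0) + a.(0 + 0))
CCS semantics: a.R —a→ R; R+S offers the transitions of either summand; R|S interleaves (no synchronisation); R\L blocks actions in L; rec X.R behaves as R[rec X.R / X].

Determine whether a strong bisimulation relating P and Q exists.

P's transition system — 4 states:
  m0 = b.(a.0 | (0 + 0) + a.(0 + 0)) :: -b-> m1
  m1 = a.0 | (0 + 0) + a.(0 + 0) :: -a-> m2, -a-> m3
  m2 = 0 + 0 :: ∅
  m3 = 0 | (0 + 0) :: ∅
Q's transition system — 5 states:
  n0 = b.b.(a.0 | (0 + 0) + a.(0 + 0)) :: -b-> n1
  n1 = b.(a.0 | (0 + 0) + a.(0 + 0)) :: -b-> n2
  n2 = a.0 | (0 + 0) + a.(0 + 0) :: -a-> n3, -a-> n4
  n3 = 0 + 0 :: ∅
  n4 = 0 | (0 + 0) :: ∅
Coarsest stable partition (strong bisimilarity classes):
  B0 = {m0, n1}
  B1 = {m1, n2}
  B2 = {m2, m3, n3, n4}
  B3 = {n0}
m0 ∈ B0, n0 ∈ B3 → different blocks

NO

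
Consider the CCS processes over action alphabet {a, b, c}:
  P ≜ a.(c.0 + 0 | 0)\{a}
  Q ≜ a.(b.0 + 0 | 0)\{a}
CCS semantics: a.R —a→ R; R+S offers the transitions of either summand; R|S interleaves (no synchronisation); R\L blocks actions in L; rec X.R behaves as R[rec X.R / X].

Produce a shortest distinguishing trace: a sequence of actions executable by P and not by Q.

Reachable graph of P (3 states):
  u0 = a.(c.0 + 0 | 0)\{a} :: —a→ u1
  u1 = (c.0 + 0 | 0)\{a} :: —c→ u2
  u2 = 0\{a} :: (no moves)
Reachable graph of Q (3 states):
  v0 = a.(b.0 + 0 | 0)\{a} :: —a→ v1
  v1 = (b.0 + 0 | 0)\{a} :: —b→ v2
  v2 = 0\{a} :: (no moves)
Trace ⟨ac⟩ through P, begin at {u0}:
  [1] a ⇒ {u1}
  [2] c ⇒ {u2}
  — P admits the full trace.
Trace ⟨ac⟩ through Q, begin at {v0}:
  [1] a ⇒ {v1}
  [2] c ⇒ no successor for Q

ac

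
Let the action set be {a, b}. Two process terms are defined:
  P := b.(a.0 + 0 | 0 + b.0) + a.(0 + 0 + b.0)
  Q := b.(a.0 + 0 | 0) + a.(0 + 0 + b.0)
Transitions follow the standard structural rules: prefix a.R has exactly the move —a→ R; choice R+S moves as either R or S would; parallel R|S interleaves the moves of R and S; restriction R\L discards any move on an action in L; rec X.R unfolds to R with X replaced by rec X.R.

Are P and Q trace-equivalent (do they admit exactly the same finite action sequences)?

LTS(P): 4 reachable states
  s0 = b.(a.0 + 0 | 0 + b.0) + a.(0 + 0 + b.0) has moves =a=> s1, =b=> s2
  s1 = 0 + 0 + b.0 has moves =b=> s3
  s2 = a.0 + 0 | 0 + b.0 has moves =a=> s3, =b=> s3
  s3 = 0 has moves (no moves)
LTS(Q): 4 reachable states
  t0 = b.(a.0 + 0 | 0) + a.(0 + 0 + b.0) has moves =a=> t1, =b=> t2
  t1 = 0 + 0 + b.0 has moves =b=> t3
  t2 = a.0 + 0 | 0 has moves =a=> t3
  t3 = 0 has moves (no moves)
Trace ⟨bb⟩ through P, begin at {s0}:
  after b @ step 1: {s2}
  after b @ step 2: {s3}
  — P admits the full trace.
Trace ⟨bb⟩ through Q, begin at {t0}:
  after b @ step 1: {t2}
  after b @ step 2: ∅  — Q cannot continue

NO — witness ⟨bb⟩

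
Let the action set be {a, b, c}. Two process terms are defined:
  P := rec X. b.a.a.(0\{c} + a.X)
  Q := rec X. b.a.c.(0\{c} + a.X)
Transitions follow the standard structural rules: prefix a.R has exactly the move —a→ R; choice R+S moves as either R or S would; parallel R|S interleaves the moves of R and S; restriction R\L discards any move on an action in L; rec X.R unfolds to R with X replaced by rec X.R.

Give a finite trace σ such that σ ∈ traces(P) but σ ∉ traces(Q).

P's transition system — 4 states:
  s0 = rec X. b.a.a.(0\{c} + a.X) has moves —b→ s1
  s1 = a.a.(0\{c} + a.(rec X. b.a.a.(0\{c} + a.X))) has moves —a→ s2
  s2 = a.(0\{c} + a.(rec X. b.a.a.(0\{c} + a.X))) has moves —a→ s3
  s3 = 0\{c} + a.(rec X. b.a.a.(0\{c} + a.X)) has moves —a→ s0
Q's transition system — 4 states:
  t0 = rec X. b.a.c.(0\{c} + a.X) has moves —b→ t1
  t1 = a.c.(0\{c} + a.(rec X. b.a.c.(0\{c} + a.X))) has moves —a→ t2
  t2 = c.(0\{c} + a.(rec X. b.a.c.(0\{c} + a.X))) has moves —c→ t3
  t3 = 0\{c} + a.(rec X. b.a.c.(0\{c} + a.X)) has moves —a→ t0
Trace ⟨baa⟩ through P, begin at {s0}:
  [1] b ⇒ {s1}
  [2] a ⇒ {s2}
  [3] a ⇒ {s3}
  — P admits the full trace.
Trace ⟨baa⟩ through Q, begin at {t0}:
  [1] b ⇒ {t1}
  [2] a ⇒ {t2}
  [3] a ⇒ ∅  — Q cannot continue

baa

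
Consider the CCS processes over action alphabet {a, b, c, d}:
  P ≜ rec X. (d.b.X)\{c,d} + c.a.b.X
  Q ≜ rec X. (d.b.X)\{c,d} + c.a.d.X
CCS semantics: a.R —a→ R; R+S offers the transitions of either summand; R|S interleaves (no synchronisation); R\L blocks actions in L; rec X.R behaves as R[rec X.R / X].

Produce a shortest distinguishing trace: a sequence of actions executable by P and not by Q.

Reachable graph of P (3 states):
  m0 = rec X. (d.b.X)\{c,d} + c.a.b.X has moves =c=> m1
  m1 = a.b.(rec X. (d.b.X)\{c,d} + c.a.b.X) has moves =a=> m2
  m2 = b.(rec X. (d.b.X)\{c,d} + c.a.b.X) has moves =b=> m0
Reachable graph of Q (3 states):
  n0 = rec X. (d.b.X)\{c,d} + c.a.d.X has moves =c=> n1
  n1 = a.d.(rec X. (d.b.X)\{c,d} + c.a.d.X) has moves =a=> n2
  n2 = d.(rec X. (d.b.X)\{c,d} + c.a.d.X) has moves =d=> n0
Trace ⟨cab⟩ through P, begin at {m0}:
  [1] c ⇒ {m1}
  [2] a ⇒ {m2}
  [3] b ⇒ {m0}
  ✓ P
Trace ⟨cab⟩ through Q, begin at {n0}:
  [1] c ⇒ {n1}
  [2] a ⇒ {n2}
  [3] b ⇒ ∅  — Q cannot continue

cab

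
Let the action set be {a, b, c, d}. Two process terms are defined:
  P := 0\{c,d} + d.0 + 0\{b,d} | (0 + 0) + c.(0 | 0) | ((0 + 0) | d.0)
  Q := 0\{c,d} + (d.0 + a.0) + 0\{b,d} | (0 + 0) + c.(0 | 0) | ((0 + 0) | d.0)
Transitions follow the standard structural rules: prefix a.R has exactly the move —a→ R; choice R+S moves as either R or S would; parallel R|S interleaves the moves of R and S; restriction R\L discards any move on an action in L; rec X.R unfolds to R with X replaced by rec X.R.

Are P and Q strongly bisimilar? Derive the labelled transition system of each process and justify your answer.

NO

LTS(P): 5 reachable states
  s0 = 0\{c,d} + d.0 + 0\{b,d} | (0 + 0) + c.(0 | 0) | ((0 + 0) | d.0) :: -c-> s1, -d-> s2, -d-> s3
  s1 = 0 | 0 | ((0 + 0) | d.0) :: -d-> s4
  s2 = 0 :: (no moves)
  s3 = c.(0 | 0) | ((0 + 0) | 0) :: -c-> s4
  s4 = 0 | 0 | ((0 + 0) | 0) :: (no moves)
LTS(Q): 5 reachable states
  t0 = 0\{c,d} + (d.0 + a.0) + 0\{b,d} | (0 + 0) + c.(0 | 0) | ((0 + 0) | d.0) :: -a-> t1, -c-> t2, -d-> t1, -d-> t3
  t1 = 0 :: (no moves)
  t2 = 0 | 0 | ((0 + 0) | d.0) :: -d-> t4
  t3 = c.(0 | 0) | ((0 + 0) | 0) :: -c-> t4
  t4 = 0 | 0 | ((0 + 0) | 0) :: (no moves)
Partition-refinement fixed point:
  B0 = {s0}
  B1 = {s1, t2}
  B2 = {s2, s4, t1, t4}
  B3 = {s3, t3}
  B4 = {t0}
s0 ∈ B0, t0 ∈ B4 → different blocks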